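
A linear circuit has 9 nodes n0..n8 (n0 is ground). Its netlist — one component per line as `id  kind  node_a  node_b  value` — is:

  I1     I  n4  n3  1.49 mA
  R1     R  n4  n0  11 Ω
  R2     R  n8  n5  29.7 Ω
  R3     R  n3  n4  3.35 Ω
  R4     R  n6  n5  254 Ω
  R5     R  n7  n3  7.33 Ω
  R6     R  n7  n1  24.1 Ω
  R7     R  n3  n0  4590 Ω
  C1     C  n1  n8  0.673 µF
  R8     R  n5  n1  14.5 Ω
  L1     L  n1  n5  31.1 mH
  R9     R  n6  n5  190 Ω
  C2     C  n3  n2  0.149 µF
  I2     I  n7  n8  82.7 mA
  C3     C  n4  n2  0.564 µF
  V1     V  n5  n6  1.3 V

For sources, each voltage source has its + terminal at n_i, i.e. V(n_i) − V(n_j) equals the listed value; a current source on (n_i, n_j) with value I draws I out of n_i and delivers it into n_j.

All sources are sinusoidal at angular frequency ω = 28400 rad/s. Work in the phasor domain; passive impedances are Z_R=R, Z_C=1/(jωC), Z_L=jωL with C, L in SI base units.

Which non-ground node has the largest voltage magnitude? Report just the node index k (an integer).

8

Element admittances at ω=28400 rad/s:
  I1: injects 0.00149 A into n3 (from n4)
  Y(R1) = 0.09091+0.000j S between n4,n0
  Y(R2) = 0.03367+0.000j S between n8,n5
  Y(R3) = 0.2985+0.000j S between n3,n4
  Y(R4) = 0.003937+0.000j S between n6,n5
  Y(R5) = 0.1364+0.000j S between n7,n3
  Y(R6) = 0.04149+0.000j S between n7,n1
  Y(R7) = 0.0002179+0.000j S between n3,n0
  Y(C1) = 0.000+0.01911j S between n1,n8
  Y(R8) = 0.06897+0.000j S between n5,n1
  Y(L1) = 0.000-0.001132j S between n1,n5
  Y(R9) = 0.005263+0.000j S between n6,n5
  Y(C2) = 0.000+0.004232j S between n3,n2
  I2: injects 0.0827 A into n8 (from n7)
  Y(C3) = 0.000+0.01602j S between n4,n2
  V1: constraint V(n5)−V(n6) = 1.3
Assemble and solve the 9×9 MNA system:
  V(n1)=1.998-5.575e-05j  V(n2)=0.001030-1.154e-05j  V(n3)=0.004975-5.575e-05j  V(n4)=-1.192e-05+1.336e-07j  V(n5)=2.708-0.5827j  V(n6)=1.408-0.5827j  V(n7)=0.004975-5.575e-05j  V(n8)=4.142-1.800j
  i(V1)=-0.01196+0.000j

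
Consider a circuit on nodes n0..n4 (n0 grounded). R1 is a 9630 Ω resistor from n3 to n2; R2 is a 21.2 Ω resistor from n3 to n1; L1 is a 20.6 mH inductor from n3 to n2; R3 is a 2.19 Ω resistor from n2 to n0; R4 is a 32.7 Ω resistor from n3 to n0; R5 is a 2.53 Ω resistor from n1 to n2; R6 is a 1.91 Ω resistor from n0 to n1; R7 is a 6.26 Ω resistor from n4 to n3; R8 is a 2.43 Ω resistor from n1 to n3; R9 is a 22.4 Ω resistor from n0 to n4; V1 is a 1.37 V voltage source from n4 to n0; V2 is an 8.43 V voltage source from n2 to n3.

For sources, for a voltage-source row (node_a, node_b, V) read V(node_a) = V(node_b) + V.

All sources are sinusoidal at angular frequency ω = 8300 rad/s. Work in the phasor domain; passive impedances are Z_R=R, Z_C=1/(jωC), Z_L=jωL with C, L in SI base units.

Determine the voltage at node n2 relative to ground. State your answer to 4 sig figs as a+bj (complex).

Apply KCL at each of the 4 non-ground nodes and solve the resulting linear system.
Node n1: branches {R2, R5, R6, R8} → V_1 = -0.7058+0.000j
Node n2: branches {R1, L1, R3, R5, V2} → V_2 = 3.390+0.000j
Node n3: branches {R1, R2, L1, R4, R7, R8, V2} → V_3 = -5.040+0.000j
Node n4: branches {R7, R9, V1} → V_4 = 1.370+0.000j
Source currents: i(V1)=-1.085+0.000j, i(V2)=-3.167+0.04930j

3.390+0.000j V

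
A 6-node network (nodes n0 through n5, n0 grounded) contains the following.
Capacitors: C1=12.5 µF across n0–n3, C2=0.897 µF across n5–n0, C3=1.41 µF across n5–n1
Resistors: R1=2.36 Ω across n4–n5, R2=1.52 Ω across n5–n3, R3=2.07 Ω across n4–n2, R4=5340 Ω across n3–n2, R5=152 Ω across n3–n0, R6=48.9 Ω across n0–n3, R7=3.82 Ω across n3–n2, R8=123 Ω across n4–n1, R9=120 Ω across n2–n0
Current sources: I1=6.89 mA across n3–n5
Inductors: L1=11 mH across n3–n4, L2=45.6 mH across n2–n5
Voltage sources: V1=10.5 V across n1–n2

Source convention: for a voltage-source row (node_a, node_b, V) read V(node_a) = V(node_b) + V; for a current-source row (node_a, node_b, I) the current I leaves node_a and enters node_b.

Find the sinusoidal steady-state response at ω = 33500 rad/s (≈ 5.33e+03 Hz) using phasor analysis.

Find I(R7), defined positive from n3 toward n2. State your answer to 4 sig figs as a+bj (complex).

0.03860+0.2150j A

Apply KCL at each of the 5 non-ground nodes and solve the resulting linear system.
Node n1: branches {C3, R8, V1} → V_1 = 10.36-0.8456j
Node n2: branches {R3, R4, L2, R7, R9, V1} → V_2 = -0.1361-0.8456j
Node n3: branches {C1, R2, R4, R5, R6, I1, L1, R7} → V_3 = 0.01138-0.02418j
Node n4: branches {R1, R3, L1, R8} → V_4 = 0.06630-0.3106j
Node n5: branches {R1, R2, C2, I1, C3, L2} → V_5 = 0.09761+0.3094j
Source currents: i(V1)=-0.1383-0.4806j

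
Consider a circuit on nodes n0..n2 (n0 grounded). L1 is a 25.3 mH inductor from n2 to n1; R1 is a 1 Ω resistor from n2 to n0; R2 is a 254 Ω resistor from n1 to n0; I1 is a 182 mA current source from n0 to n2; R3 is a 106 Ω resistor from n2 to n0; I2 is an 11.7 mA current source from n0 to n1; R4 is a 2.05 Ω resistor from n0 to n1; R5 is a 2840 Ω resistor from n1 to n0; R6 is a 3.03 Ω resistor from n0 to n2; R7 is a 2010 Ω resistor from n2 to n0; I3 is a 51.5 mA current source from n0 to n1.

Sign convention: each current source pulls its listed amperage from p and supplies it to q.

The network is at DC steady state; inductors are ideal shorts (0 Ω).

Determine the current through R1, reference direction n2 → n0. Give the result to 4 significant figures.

Apply KCL at each of the 2 non-ground nodes and solve the resulting linear system.
Node n1: branches {L1, R2, I2, R4, R5, I3} → V_1 = 0.1338
Node n2: branches {L1, R1, I1, R3, R6, R7} → V_2 = 0.1338
Source currents: i(L1)=0.002661

0.1338 A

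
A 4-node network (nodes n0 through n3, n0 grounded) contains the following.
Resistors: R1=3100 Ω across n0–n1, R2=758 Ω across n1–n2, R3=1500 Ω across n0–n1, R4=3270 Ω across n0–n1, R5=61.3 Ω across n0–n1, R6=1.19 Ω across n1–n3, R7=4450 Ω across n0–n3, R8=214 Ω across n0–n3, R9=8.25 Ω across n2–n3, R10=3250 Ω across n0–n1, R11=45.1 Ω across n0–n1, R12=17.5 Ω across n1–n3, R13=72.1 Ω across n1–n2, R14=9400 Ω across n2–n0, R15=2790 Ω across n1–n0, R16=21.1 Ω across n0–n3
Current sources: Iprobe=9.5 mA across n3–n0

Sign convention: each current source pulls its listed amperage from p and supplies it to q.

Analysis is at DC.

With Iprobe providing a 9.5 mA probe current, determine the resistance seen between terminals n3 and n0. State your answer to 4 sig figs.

R_eq = 10.97 Ω

MNA unknowns: 3 node voltages V₁..V_3
R1: Y=0.0003226 on G[0,1]
R2: Y=0.001319 on G[1,2]
R3: Y=0.0006667 on G[0,1]
R4: Y=0.0003058 on G[0,1]
R5: Y=0.01631 on G[0,1]
R6: Y=0.8403 on G[1,3]
R7: Y=0.0002247 on G[0,3]
R8: Y=0.004673 on G[0,3]
R9: Y=0.1212 on G[2,3]
R10: Y=0.0003077 on G[0,1]
R11: Y=0.02217 on G[0,1]
R12: Y=0.05714 on G[1,3]
R13: Y=0.01387 on G[1,2]
R14: Y=0.0001064 on G[2,0]
R15: Y=0.0003584 on G[1,0]
R16: Y=0.04739 on G[0,3]
Iprobe: z[3]−=0.0095, z[0]+=0.0095
solve → V1=-0.09982, V2=-0.1037, V3=-0.1043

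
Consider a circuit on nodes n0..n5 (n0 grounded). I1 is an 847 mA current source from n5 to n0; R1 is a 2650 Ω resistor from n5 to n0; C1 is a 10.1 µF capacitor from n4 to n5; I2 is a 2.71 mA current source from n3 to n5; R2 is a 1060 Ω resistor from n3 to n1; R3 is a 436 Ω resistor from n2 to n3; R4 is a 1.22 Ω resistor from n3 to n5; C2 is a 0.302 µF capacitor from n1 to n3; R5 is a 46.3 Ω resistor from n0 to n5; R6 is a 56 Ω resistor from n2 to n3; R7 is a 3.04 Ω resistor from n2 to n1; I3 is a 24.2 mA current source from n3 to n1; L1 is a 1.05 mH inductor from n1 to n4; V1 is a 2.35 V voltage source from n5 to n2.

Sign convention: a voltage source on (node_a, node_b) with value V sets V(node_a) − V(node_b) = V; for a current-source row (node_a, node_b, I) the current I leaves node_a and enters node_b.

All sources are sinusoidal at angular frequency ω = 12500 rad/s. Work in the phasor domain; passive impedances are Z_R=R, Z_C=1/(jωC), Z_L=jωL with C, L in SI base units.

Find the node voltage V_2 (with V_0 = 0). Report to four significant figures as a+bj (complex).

Element admittances at ω=12500 rad/s:
  I1: injects 0.847 A into n0 (from n5)
  Y(R1) = 0.0003774+0.000j S between n5,n0
  Y(C1) = 0.000+0.1263j S between n4,n5
  I2: injects 0.00271 A into n5 (from n3)
  Y(R2) = 0.0009434+0.000j S between n3,n1
  Y(R3) = 0.002294+0.000j S between n2,n3
  Y(R4) = 0.8197+0.000j S between n3,n5
  Y(C2) = 0.000+0.003775j S between n1,n3
  Y(R5) = 0.02160+0.000j S between n0,n5
  Y(R6) = 0.01786+0.000j S between n2,n3
  Y(R7) = 0.3289+0.000j S between n2,n1
  I3: injects 0.0242 A into n1 (from n3)
  Y(L1) = 0.000-0.07619j S between n1,n4
  V1: constraint V(n5)−V(n2) = 2.35
Assemble and solve the 6×6 MNA system:
  V(n1)=-40.25-0.9783j  V(n2)=-40.89+0.000j  V(n3)=-38.63-0.008396j  V(n4)=-35.94+1.489j  V(n5)=-38.54+0.000j
  i(V1)=-0.2557+0.3220j

-40.89+0.000j V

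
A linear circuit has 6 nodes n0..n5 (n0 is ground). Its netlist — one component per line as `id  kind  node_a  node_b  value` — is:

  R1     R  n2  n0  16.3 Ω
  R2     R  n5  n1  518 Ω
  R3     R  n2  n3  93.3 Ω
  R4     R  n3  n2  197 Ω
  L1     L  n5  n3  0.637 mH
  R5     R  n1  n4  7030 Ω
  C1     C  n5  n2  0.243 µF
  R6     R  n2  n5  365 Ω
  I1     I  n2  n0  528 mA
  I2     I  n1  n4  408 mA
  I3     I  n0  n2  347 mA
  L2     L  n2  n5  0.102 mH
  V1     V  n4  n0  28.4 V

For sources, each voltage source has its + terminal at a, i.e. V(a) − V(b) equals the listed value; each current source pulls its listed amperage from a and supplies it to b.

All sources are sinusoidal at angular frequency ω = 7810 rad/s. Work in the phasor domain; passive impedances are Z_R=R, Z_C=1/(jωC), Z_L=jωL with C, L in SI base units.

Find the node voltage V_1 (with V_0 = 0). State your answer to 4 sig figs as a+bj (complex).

MNA unknowns: 5 node voltages V₁..V_5 plus 1 source current (V1)
R1: Y=0.06135+0.000j on G[2,0]
R2: Y=0.001931+0.000j on G[5,1]
R3: Y=0.01072+0.000j on G[2,3]
R4: Y=0.005076+0.000j on G[3,2]
L1: Y=0.000-0.2010j on G[5,3]
R5: Y=0.0001422+0.000j on G[1,4]
C1: Y=0.000+0.001898j on G[5,2]
R6: Y=0.002740+0.000j on G[2,5]
I1: z[2]−=0.528, z[0]+=0.528
I2: z[1]−=0.408, z[4]+=0.408
I3: z[0]−=0.347, z[2]+=0.347
L2: Y=0.000-1.255j on G[2,5]
V1: row V4−V0=28.4, i_V1 at 4,0
solve → V1=-203.3-0.2777j, V2=-9.063+0.0006440j, V3=-9.091-0.2960j, V4=28.40+0.000j, V5=-9.068-0.2982j
aux → i_V1=0.3750-3.951e-05j

-203.3-0.2777j V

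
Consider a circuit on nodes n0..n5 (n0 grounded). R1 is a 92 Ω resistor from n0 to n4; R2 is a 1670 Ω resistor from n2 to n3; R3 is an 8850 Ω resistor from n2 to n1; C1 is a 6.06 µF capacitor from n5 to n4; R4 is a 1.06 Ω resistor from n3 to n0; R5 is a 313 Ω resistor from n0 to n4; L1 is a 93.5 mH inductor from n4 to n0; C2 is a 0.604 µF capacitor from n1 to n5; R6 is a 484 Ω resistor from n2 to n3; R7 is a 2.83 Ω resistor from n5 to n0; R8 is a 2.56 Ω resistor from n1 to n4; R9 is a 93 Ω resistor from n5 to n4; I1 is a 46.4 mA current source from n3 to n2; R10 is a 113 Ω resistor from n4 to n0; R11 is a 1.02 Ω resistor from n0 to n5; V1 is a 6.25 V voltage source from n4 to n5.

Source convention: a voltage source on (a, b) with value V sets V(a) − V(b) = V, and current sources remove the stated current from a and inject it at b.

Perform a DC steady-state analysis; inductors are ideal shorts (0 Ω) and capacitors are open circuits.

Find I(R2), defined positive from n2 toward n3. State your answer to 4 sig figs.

MNA unknowns: 5 node voltages V₁..V_5 plus 2 source currents (L1, V1)
R1: Y=0.01087 on G[0,4]
R2: Y=0.0005988 on G[2,3]
R3: Y=0.0001130 on G[2,1]
C1: Y=0.000 on G[5,4]
R4: Y=0.9434 on G[3,0]
R5: Y=0.003195 on G[0,4]
L1: row V4−V0=0, i_L1 at 4,0
C2: Y=0.000 on G[1,5]
R6: Y=0.002066 on G[2,3]
R7: Y=0.3534 on G[5,0]
R8: Y=0.3906 on G[1,4]
R9: Y=0.01075 on G[5,4]
I1: z[3]−=0.0464, z[2]+=0.0464
R10: Y=0.008850 on G[4,0]
R11: Y=0.9804 on G[0,5]
V1: row V4−V5=6.25, i_V1 at 4,5
solve → V1=0.004830, V2=16.70, V3=-0.002000, V4=0.000, V5=-6.250
aux → i_L1=8.338, i_V1=-8.403

0.01000 A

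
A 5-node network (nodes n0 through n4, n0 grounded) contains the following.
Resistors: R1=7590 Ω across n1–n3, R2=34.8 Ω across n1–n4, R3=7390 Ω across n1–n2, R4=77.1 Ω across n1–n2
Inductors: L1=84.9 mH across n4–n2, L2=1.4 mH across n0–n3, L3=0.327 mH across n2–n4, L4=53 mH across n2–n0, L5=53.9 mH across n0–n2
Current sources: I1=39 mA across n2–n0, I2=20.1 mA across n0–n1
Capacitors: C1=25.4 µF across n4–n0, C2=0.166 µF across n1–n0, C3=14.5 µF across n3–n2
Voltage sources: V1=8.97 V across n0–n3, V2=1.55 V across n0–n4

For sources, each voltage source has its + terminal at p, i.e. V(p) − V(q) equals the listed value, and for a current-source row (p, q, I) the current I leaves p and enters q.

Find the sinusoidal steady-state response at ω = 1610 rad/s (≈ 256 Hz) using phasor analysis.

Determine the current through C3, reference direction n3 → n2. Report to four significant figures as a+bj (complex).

MNA unknowns: 4 node voltages V₁..V_4 plus 2 source currents (V1, V2)
R1: Y=0.0001318+0.000j on G[1,3]
R2: Y=0.02874+0.000j on G[1,4]
L1: Y=0.000-0.007316j on G[4,2]
L2: Y=0.000-0.4437j on G[0,3]
I1: z[2]−=0.039, z[0]+=0.039
C1: Y=0.000+0.04089j on G[4,0]
R3: Y=0.0001353+0.000j on G[1,2]
L3: Y=0.000-1.899j on G[2,4]
L4: Y=0.000-0.01172j on G[2,0]
C2: Y=0.000+0.0002673j on G[1,0]
I2: z[0]−=0.0201, z[1]+=0.0201
L5: Y=0.000-0.01152j on G[0,2]
R4: Y=0.01297+0.000j on G[1,2]
C3: Y=0.000+0.02335j on G[3,2]
V1: row V0−V3=8.97, i_V1 at 0,3
V2: row V0−V4=1.55, i_V2 at 0,4
solve → V1=-1.060+0.001180j, V2=-1.440-0.01784j, V3=-8.970+0.000j, V4=-1.550+0.000j
aux → i_V1=-0.001459+3.804j, i_V2=0.01994+0.1456j

-0.0004165-0.1758j A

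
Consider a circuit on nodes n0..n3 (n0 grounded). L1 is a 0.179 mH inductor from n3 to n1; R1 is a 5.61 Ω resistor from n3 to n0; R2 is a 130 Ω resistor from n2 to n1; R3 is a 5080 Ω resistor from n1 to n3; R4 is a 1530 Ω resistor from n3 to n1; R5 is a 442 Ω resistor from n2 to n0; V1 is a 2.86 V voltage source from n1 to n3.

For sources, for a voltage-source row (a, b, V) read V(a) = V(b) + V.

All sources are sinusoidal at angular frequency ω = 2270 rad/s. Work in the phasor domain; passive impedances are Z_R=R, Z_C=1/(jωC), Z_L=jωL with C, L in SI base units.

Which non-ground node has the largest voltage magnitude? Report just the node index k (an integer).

Element admittances at ω=2270 rad/s:
  Y(L1) = 0.000-2.461j S between n3,n1
  Y(R1) = 0.1783+0.000j S between n3,n0
  Y(R2) = 0.007692+0.000j S between n2,n1
  Y(R3) = 0.0001969+0.000j S between n1,n3
  Y(R4) = 0.0006536+0.000j S between n3,n1
  Y(R5) = 0.002262+0.000j S between n2,n0
  V1: constraint V(n1)−V(n3) = 2.86
Assemble and solve the 4×4 MNA system:
  V(n1)=2.832+0.000j  V(n2)=2.189+0.000j  V(n3)=-0.02778+0.000j
  i(V1)=-0.007384+7.039j

1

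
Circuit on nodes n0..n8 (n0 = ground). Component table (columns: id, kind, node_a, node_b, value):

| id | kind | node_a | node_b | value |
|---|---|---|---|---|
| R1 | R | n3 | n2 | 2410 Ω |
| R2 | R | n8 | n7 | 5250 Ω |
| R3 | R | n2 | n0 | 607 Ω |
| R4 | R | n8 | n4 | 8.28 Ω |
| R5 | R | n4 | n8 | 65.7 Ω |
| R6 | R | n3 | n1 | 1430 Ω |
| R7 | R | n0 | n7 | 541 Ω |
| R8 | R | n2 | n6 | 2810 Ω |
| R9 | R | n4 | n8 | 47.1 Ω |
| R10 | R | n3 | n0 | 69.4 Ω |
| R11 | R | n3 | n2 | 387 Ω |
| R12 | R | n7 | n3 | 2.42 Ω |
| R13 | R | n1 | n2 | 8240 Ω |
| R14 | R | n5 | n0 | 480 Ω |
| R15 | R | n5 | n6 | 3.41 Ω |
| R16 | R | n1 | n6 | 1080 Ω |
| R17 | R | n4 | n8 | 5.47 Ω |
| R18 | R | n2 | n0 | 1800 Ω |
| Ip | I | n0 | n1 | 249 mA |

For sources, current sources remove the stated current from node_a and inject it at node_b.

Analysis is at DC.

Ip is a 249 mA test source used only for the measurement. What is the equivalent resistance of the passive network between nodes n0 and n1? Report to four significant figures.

R_eq = 691.6 Ω

Element admittances at DC:
  Y(R1) = 0.0004149 S between n3,n2
  Y(R2) = 0.0001905 S between n8,n7
  Y(R3) = 0.001647 S between n2,n0
  Y(R4) = 0.1208 S between n8,n4
  Y(R5) = 0.01522 S between n4,n8
  Y(R6) = 0.0006993 S between n3,n1
  Y(R7) = 0.001848 S between n0,n7
  Y(R8) = 0.0003559 S between n2,n6
  Y(R9) = 0.02123 S between n4,n8
  Y(R10) = 0.01441 S between n3,n0
  Y(R11) = 0.002584 S between n3,n2
  Y(R12) = 0.4132 S between n7,n3
  Y(R13) = 0.0001214 S between n1,n2
  Y(R14) = 0.002083 S between n5,n0
  Y(R15) = 0.2933 S between n5,n6
  Y(R16) = 0.0009259 S between n1,n6
  Y(R17) = 0.1828 S between n4,n8
  Y(R18) = 0.0005556 S between n2,n0
  Ip: injects 0.249 A into n1 (from n0)
Assemble and solve the 8×8 MNA system:
  V(n1)=172.2  V(n2)=10.78  V(n3)=7.658  V(n4)=7.624  V(n5)=48.39  V(n6)=48.74  V(n7)=7.624  V(n8)=7.624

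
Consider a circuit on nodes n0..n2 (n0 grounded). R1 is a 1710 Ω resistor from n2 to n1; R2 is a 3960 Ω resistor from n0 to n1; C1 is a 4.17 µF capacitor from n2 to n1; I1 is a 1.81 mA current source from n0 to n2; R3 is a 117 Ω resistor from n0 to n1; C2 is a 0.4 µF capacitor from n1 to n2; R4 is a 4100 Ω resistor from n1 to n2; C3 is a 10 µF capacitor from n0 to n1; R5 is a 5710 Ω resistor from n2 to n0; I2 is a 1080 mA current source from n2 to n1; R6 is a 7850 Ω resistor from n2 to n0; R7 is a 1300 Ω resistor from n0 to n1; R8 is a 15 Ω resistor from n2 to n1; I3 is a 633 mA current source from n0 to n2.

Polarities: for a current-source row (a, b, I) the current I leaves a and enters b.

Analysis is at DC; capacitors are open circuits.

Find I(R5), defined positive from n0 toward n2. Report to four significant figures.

Element admittances at DC:
  Y(R1) = 0.0005848 S between n2,n1
  Y(R2) = 0.0002525 S between n0,n1
  Y(C1) = 0.000 S between n2,n1
  I1: injects 0.00181 A into n2 (from n0)
  Y(R3) = 0.008547 S between n0,n1
  Y(C2) = 0.000 S between n1,n2
  Y(R4) = 0.0002439 S between n1,n2
  Y(C3) = 0.000 S between n0,n1
  Y(R5) = 0.0001751 S between n2,n0
  I2: injects 1.08 A into n1 (from n2)
  Y(R6) = 0.0001274 S between n2,n0
  Y(R7) = 0.0007692 S between n0,n1
  Y(R8) = 0.06667 S between n2,n1
  I3: injects 0.633 A into n2 (from n0)
Assemble and solve the 2×2 MNA system:
  V(n1)=64.52  V(n2)=57.66

-0.01010 A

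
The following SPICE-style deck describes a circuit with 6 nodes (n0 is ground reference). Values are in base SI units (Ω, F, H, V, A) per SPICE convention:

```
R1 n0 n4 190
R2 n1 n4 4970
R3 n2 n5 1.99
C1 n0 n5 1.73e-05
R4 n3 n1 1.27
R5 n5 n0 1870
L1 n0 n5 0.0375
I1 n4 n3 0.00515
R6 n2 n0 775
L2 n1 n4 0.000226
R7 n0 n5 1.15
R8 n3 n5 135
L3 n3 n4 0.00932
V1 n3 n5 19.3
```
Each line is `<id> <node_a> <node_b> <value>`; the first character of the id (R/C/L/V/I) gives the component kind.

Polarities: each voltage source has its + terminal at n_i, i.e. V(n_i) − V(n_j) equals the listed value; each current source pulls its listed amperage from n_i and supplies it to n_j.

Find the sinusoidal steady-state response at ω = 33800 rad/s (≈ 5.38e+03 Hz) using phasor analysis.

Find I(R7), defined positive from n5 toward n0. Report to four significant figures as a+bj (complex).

Element admittances at ω=33800 rad/s:
  Y(R1) = 0.005263+0.000j S between n0,n4
  Y(R2) = 0.0002012+0.000j S between n1,n4
  Y(R3) = 0.5025+0.000j S between n2,n5
  Y(C1) = 0.000+0.5847j S between n0,n5
  Y(R4) = 0.7874+0.000j S between n3,n1
  Y(R5) = 0.0005348+0.000j S between n5,n0
  Y(L1) = 0.000-0.0007890j S between n0,n5
  I1: injects 0.00515 A into n3 (from n4)
  Y(R6) = 0.001290+0.000j S between n2,n0
  Y(L2) = 0.000-0.1309j S between n1,n4
  Y(R7) = 0.8696+0.000j S between n0,n5
  Y(R8) = 0.007407+0.000j S between n3,n5
  Y(L3) = 0.000-0.003174j S between n3,n4
  V1: constraint V(n3)−V(n5) = 19.3
Assemble and solve the 6×6 MNA system:
  V(n1)=19.09+0.06050j  V(n2)=-0.07724+0.05614j  V(n3)=19.22+0.05628j  V(n4)=19.07-0.7263j  V(n5)=-0.07744+0.05628j
  i(V1)=-0.2433+0.003823j

-0.06734+0.04894j A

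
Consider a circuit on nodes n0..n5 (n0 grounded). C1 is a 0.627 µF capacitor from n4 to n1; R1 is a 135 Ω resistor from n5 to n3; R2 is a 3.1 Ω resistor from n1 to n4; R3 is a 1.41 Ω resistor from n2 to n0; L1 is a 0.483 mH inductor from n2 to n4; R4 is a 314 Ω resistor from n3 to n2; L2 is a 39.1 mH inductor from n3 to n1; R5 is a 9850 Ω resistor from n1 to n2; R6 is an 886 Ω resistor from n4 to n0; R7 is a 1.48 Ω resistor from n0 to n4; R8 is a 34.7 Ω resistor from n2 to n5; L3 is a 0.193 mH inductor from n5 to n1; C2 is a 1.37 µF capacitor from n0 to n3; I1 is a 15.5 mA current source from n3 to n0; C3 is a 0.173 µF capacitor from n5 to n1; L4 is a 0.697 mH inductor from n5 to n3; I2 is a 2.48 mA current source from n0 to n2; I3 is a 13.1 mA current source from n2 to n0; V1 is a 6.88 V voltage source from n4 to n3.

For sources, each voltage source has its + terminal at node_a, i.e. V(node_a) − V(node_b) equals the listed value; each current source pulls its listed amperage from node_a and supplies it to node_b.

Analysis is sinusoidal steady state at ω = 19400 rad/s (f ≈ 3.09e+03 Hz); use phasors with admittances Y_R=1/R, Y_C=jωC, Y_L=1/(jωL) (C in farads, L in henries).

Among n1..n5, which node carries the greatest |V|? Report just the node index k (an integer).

Apply KCL at each of the 5 non-ground nodes and solve the resulting linear system.
Node n1: branches {C1, R2, L2, R5, L3, C3} → V_1 = -0.1192+1.381j
Node n2: branches {R3, L1, R4, R5, R8, I2, I3} → V_2 = -0.07087+0.02858j
Node n3: branches {R1, R4, L2, C2, I1, L4, V1} → V_3 = -6.835+0.2385j
Node n4: branches {C1, R2, L1, R6, R7, V1} → V_4 = 0.04504+0.2385j
Node n5: branches {R1, R8, L3, C3, L4} → V_5 = -1.476+1.133j
Source currents: i(V1)=-0.1197+0.2175j

3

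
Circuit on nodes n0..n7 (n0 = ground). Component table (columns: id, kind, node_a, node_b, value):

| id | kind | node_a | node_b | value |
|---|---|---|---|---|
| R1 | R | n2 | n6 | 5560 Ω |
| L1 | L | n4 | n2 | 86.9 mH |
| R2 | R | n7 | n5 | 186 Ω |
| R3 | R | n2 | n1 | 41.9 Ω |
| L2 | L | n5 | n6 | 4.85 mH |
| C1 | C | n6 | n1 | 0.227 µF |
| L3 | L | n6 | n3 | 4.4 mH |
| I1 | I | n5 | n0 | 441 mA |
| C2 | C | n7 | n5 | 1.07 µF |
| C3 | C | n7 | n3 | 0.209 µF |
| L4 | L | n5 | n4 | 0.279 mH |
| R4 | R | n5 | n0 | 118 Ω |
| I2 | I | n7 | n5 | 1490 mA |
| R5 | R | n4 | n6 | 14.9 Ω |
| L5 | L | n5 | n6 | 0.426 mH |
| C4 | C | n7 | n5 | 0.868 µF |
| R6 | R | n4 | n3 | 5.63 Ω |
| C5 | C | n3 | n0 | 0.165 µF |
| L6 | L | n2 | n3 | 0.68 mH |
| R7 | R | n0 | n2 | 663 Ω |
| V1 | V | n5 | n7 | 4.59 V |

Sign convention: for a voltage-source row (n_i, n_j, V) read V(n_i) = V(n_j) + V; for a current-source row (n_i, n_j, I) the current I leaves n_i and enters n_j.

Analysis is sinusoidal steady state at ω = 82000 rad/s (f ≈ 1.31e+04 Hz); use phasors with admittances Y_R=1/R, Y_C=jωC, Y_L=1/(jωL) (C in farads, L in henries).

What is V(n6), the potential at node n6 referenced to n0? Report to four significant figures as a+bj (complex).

Element admittances at ω=82000 rad/s:
  Y(R1) = 0.0001799+0.000j S between n2,n6
  Y(L1) = 0.000-0.0001403j S between n4,n2
  Y(R2) = 0.005376+0.000j S between n7,n5
  Y(R3) = 0.02387+0.000j S between n2,n1
  Y(L2) = 0.000-0.002514j S between n5,n6
  Y(C1) = 0.000+0.01861j S between n6,n1
  Y(L3) = 0.000-0.002772j S between n6,n3
  I1: injects 0.441 A into n0 (from n5)
  Y(C2) = 0.000+0.08774j S between n7,n5
  Y(C3) = 0.000+0.01714j S between n7,n3
  Y(L4) = 0.000-0.04371j S between n5,n4
  Y(R4) = 0.008475+0.000j S between n5,n0
  I2: injects 1.49 A into n5 (from n7)
  Y(R5) = 0.06711+0.000j S between n4,n6
  Y(L5) = 0.000-0.02863j S between n5,n6
  Y(C4) = 0.000+0.07118j S between n7,n5
  Y(R6) = 0.1776+0.000j S between n4,n3
  Y(C5) = 0.000+0.01353j S between n3,n0
  Y(L6) = 0.000-0.01793j S between n2,n3
  Y(R7) = 0.001508+0.000j S between n0,n2
  V1: constraint V(n5)−V(n7) = 4.59
Assemble and solve the 8×8 MNA system:
  V(n1)=-14.02+16.78j  V(n2)=-9.776+17.75j  V(n3)=-12.47+22.59j  V(n4)=-14.26+22.48j  V(n5)=-14.23+16.76j  V(n6)=-15.26+22.22j  V(n7)=-18.82+16.76j
  i(V1)=1.565-0.8382j

-15.26+22.22j V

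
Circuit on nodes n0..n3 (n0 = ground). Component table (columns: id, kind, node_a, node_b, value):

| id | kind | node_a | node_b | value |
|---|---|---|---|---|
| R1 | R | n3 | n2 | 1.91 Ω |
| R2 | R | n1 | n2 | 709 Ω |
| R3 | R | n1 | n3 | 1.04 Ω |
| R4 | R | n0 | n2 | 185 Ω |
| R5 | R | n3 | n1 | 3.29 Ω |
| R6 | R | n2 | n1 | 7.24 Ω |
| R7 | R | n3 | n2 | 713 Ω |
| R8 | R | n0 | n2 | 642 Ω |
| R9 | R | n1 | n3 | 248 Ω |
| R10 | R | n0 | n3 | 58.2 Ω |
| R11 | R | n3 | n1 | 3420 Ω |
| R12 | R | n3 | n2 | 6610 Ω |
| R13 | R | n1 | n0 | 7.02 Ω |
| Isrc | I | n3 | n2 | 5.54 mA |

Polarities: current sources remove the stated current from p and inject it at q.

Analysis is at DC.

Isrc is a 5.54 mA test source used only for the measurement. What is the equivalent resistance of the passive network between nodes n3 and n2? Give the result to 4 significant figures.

R_eq = 1.523 Ω

Element admittances at DC:
  Y(R1) = 0.5236 S between n3,n2
  Y(R2) = 0.001410 S between n1,n2
  Y(R3) = 0.9615 S between n1,n3
  Y(R4) = 0.005405 S between n0,n2
  Y(R5) = 0.3040 S between n3,n1
  Y(R6) = 0.1381 S between n2,n1
  Y(R7) = 0.001403 S between n3,n2
  Y(R8) = 0.001558 S between n0,n2
  Y(R9) = 0.004032 S between n1,n3
  Y(R10) = 0.01718 S between n0,n3
  Y(R11) = 0.0002924 S between n3,n1
  Y(R12) = 0.0001513 S between n3,n2
  Y(R13) = 0.1425 S between n1,n0
  Isrc: injects 0.00554 A into n2 (from n3)
Assemble and solve the 3×3 MNA system:
  V(n1)=-0.0002283  V(n2)=0.007352  V(n3)=-0.001087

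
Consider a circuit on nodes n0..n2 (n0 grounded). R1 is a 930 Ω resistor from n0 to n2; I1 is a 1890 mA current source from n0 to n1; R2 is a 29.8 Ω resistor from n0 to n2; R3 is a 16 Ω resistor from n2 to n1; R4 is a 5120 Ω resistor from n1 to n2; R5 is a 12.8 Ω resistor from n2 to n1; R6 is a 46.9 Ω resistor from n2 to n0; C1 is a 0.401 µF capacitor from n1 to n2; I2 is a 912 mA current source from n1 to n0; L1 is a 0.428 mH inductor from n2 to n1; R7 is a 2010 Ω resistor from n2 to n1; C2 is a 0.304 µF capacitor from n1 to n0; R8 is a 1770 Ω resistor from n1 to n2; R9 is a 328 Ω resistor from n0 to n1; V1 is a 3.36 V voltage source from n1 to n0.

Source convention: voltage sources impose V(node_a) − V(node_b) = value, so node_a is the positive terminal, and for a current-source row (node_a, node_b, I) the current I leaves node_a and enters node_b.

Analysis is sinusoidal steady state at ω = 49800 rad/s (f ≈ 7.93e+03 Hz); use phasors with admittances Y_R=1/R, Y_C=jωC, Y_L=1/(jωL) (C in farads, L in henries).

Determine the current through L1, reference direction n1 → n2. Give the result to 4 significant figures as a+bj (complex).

Apply KCL at each of the 2 non-ground nodes and solve the resulting linear system.
Node n1: branches {I1, R3, R4, R5, C1, I2, L1, R7, C2, R8, R9, V1} → V_1 = 3.360+0.000j
Node n2: branches {R1, R2, R3, R4, R5, R6, C1, L1, R7, R8} → V_2 = 2.427-0.1271j
Source currents: i(V1)=0.8320-0.04376j

0.005962-0.04377j A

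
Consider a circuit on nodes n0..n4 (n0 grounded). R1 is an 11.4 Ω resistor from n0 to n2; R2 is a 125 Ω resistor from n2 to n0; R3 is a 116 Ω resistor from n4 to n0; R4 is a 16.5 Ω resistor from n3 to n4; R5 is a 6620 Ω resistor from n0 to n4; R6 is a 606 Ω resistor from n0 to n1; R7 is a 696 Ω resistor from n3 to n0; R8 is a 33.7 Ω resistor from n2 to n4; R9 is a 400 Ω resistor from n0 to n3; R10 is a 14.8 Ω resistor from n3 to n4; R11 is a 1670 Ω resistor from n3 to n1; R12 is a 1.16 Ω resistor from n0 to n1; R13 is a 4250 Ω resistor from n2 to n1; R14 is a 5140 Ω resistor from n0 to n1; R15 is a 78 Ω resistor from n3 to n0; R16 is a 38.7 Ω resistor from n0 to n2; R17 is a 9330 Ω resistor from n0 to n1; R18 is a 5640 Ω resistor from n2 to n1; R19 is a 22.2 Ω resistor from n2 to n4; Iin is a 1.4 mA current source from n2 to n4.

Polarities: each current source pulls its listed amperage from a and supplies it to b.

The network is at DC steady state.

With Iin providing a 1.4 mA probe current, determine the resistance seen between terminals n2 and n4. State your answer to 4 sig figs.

MNA unknowns: 4 node voltages V₁..V_4
R1: Y=0.08772 on G[0,2]
R2: Y=0.008000 on G[2,0]
R3: Y=0.008621 on G[4,0]
R4: Y=0.06061 on G[3,4]
R5: Y=0.0001511 on G[0,4]
R6: Y=0.001650 on G[0,1]
R7: Y=0.001437 on G[3,0]
R8: Y=0.02967 on G[2,4]
R9: Y=0.002500 on G[0,3]
R10: Y=0.06757 on G[3,4]
R11: Y=0.0005988 on G[3,1]
R12: Y=0.8621 on G[0,1]
R13: Y=0.0002353 on G[2,1]
R14: Y=0.0001946 on G[0,1]
R15: Y=0.01282 on G[3,0]
R16: Y=0.02584 on G[0,2]
R17: Y=0.0001072 on G[0,1]
R18: Y=0.0001773 on G[2,1]
R19: Y=0.04505 on G[2,4]
Iin: z[2]−=0.0014, z[4]+=0.0014
solve → V1=6.359e-06, V2=-0.002433, V3=0.01086, V4=0.01233

R_eq = 10.55 Ω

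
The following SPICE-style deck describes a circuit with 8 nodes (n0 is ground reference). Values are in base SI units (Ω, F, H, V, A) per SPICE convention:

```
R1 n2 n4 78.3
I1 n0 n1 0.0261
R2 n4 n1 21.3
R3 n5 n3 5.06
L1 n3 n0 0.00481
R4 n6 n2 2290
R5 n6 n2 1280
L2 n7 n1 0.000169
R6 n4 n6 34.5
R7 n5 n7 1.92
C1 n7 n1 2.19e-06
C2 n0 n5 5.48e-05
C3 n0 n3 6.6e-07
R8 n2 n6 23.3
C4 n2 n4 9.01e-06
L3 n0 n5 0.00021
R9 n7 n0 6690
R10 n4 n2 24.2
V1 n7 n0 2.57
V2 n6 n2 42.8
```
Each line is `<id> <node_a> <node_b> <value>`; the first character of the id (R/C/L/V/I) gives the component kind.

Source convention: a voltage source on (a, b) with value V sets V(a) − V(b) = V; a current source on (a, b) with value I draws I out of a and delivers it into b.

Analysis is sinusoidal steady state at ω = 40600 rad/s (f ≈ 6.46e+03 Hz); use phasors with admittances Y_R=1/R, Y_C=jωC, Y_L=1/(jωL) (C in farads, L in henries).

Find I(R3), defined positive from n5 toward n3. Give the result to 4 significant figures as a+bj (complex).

Element admittances at ω=40600 rad/s:
  Y(R1) = 0.01277+0.000j S between n2,n4
  I1: injects 0.0261 A into n1 (from n0)
  Y(R2) = 0.04695+0.000j S between n4,n1
  Y(R3) = 0.1976+0.000j S between n5,n3
  Y(L1) = 0.000-0.005121j S between n3,n0
  Y(R4) = 0.0004367+0.000j S between n6,n2
  Y(R5) = 0.0007813+0.000j S between n6,n2
  Y(L2) = 0.000-0.1457j S between n7,n1
  Y(R6) = 0.02899+0.000j S between n4,n6
  Y(R7) = 0.5208+0.000j S between n5,n7
  Y(C1) = 0.000+0.08891j S between n7,n1
  Y(C2) = 0.000+2.225j S between n0,n5
  Y(C3) = 0.000+0.02680j S between n0,n3
  Y(R8) = 0.04292+0.000j S between n2,n6
  Y(C4) = 0.000+0.3658j S between n2,n4
  Y(L3) = 0.000-0.1173j S between n0,n5
  Y(R9) = 0.0001495+0.000j S between n7,n0
  Y(R10) = 0.04132+0.000j S between n4,n2
  V1: constraint V(n7)−V(n0) = 2.57
  V2: constraint V(n6)−V(n2) = 42.8
Assemble and solve the 9×9 MNA system:
  V(n1)=2.570+0.4593j  V(n2)=1.838+3.684j  V(n3)=0.07971-0.6017j  V(n4)=2.570+0.4593j  V(n5)=0.1457-0.5929j  V(n6)=44.64+3.684j  V(n7)=2.570+0.000j
  i(V1)=-1.237-0.3088j  i(V2)=-3.108-0.09348j

0.01304+0.001728j A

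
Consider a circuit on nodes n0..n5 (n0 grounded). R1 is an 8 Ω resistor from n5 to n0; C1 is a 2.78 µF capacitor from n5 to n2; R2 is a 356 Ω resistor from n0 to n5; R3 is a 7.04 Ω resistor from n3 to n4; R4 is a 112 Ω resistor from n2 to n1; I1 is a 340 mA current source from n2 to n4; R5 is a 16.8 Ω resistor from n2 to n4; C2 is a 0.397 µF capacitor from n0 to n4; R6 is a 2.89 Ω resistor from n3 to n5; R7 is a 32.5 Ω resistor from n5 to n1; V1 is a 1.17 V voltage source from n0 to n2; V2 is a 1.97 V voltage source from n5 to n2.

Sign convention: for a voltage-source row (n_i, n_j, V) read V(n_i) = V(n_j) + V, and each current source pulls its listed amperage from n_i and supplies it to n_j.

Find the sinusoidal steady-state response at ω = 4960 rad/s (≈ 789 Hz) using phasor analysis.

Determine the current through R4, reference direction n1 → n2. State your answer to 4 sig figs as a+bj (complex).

Element admittances at ω=4960 rad/s:
  Y(R1) = 0.1250+0.000j S between n5,n0
  Y(C1) = 0.000+0.01379j S between n5,n2
  Y(R2) = 0.002809+0.000j S between n0,n5
  Y(R3) = 0.1420+0.000j S between n3,n4
  Y(R4) = 0.008929+0.000j S between n2,n1
  I1: injects 0.34 A into n4 (from n2)
  Y(R5) = 0.05952+0.000j S between n2,n4
  Y(C2) = 0.000+0.001969j S between n0,n4
  Y(R6) = 0.3460+0.000j S between n3,n5
  Y(R7) = 0.03077+0.000j S between n5,n1
  V1: constraint V(n0)−V(n2) = 1.17
  V2: constraint V(n5)−V(n2) = 1.97
Assemble and solve the 7×7 MNA system:
  V(n1)=0.3569+0.000j  V(n2)=-1.170+0.000j  V(n3)=1.204-0.007832j  V(n4)=2.190-0.02691j  V(n5)=0.8000+0.000j
  i(V1)=0.1023+0.004312j  i(V2)=0.02408-0.02987j

0.01363+0.000j A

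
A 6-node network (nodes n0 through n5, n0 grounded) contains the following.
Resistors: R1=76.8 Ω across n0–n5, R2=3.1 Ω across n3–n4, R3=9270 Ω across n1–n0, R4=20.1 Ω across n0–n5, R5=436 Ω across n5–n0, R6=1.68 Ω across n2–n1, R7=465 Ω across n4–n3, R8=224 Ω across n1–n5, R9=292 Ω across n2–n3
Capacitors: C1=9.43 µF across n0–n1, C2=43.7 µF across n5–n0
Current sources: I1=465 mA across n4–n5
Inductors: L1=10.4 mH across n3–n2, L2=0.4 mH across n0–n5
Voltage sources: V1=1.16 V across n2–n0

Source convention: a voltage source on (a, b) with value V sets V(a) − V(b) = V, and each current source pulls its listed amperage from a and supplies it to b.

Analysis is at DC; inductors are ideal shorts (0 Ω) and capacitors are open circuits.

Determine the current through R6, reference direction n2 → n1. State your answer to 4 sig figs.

0.005263 A

MNA unknowns: 5 node voltages V₁..V_5 plus 3 source currents (L1, L2, V1)
R1: Y=0.01302 on G[0,5]
C1: Y=0.000 on G[0,1]
I1: z[4]−=0.465, z[5]+=0.465
R2: Y=0.3226 on G[3,4]
L1: row V3−V2=0, i_L1 at 3,2
R3: Y=0.0001079 on G[1,0]
R4: Y=0.04975 on G[0,5]
C2: Y=0.000 on G[5,0]
R5: Y=0.002294 on G[5,0]
R6: Y=0.5952 on G[2,1]
R7: Y=0.002151 on G[4,3]
R8: Y=0.004464 on G[1,5]
R9: Y=0.003425 on G[2,3]
L2: row V0−V5=0, i_L2 at 0,5
V1: row V2−V0=1.16, i_V1 at 2,0
solve → V1=1.151, V2=1.160, V3=1.160, V4=-0.2720, V5=0.000
aux → i_L1=-0.4650, i_L2=-0.4701, i_V1=-0.4703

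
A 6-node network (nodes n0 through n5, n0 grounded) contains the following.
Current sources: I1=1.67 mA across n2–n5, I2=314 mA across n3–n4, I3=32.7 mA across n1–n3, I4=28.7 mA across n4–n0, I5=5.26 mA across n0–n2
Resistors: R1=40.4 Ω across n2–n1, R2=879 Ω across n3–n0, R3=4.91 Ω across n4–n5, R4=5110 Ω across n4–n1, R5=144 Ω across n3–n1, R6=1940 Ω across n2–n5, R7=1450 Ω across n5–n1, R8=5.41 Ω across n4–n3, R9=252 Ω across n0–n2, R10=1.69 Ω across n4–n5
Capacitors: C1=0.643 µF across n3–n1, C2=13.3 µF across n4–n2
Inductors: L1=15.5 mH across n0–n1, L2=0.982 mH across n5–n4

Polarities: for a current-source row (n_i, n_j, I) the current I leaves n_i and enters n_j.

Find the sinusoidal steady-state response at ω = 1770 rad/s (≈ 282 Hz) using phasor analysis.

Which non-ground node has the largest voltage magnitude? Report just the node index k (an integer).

3

MNA unknowns: 5 node voltages V₁..V_5
I1: z[2]−=0.00167, z[5]+=0.00167
R1: Y=0.02475+0.000j on G[2,1]
R2: Y=0.001138+0.000j on G[3,0]
C1: Y=0.000+0.001138j on G[3,1]
R3: Y=0.2037+0.000j on G[4,5]
L1: Y=0.000-0.03645j on G[0,1]
L2: Y=0.000-0.5753j on G[5,4]
R4: Y=0.0001957+0.000j on G[4,1]
R5: Y=0.006944+0.000j on G[3,1]
C2: Y=0.000+0.02354j on G[4,2]
R6: Y=0.0005155+0.000j on G[2,5]
R7: Y=0.0006897+0.000j on G[5,1]
I2: z[3]−=0.314, z[4]+=0.314
R8: Y=0.1848+0.000j on G[4,3]
R9: Y=0.003968+0.000j on G[0,2]
I3: z[1]−=0.0327, z[3]+=0.0327
R10: Y=0.5917+0.000j on G[4,5]
I4: z[4]−=0.0287, z[0]+=0.0287
I5: z[0]−=0.00526, z[2]+=0.00526
solve → V1=-0.07619-0.6652j, V2=0.4515-0.4424j, V3=-0.8667-0.8979j, V4=0.6216-0.9170j, V5=0.6222-0.9160j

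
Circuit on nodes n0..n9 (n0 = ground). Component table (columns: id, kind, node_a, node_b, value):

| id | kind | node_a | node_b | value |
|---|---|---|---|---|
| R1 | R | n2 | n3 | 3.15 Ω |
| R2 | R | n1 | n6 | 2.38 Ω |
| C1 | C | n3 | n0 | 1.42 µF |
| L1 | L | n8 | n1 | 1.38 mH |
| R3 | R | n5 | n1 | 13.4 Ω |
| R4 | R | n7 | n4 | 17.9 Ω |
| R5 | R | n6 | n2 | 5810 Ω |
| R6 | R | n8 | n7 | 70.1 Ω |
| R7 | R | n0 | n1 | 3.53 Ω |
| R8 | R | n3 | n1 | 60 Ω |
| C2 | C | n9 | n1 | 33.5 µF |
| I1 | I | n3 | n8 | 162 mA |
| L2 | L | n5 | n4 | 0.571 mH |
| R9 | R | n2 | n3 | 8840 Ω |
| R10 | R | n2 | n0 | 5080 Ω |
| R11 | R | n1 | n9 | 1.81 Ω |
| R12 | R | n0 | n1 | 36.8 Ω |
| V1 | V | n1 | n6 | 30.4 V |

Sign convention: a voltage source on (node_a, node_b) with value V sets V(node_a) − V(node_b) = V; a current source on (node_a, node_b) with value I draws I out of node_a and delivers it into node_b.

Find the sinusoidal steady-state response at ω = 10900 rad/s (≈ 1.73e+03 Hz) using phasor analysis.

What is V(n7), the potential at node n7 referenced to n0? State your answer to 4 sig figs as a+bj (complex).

0.2554+1.003j V

Apply KCL at each of the 9 non-ground nodes and solve the resulting linear system.
Node n1: branches {R2, L1, R3, R7, R8, C2, R11, R12, V1} → V_1 = 0.2476+0.2521j
Node n2: branches {R1, R5, R9, R10} → V_2 = -5.130+4.895j
Node n3: branches {R1, C1, R8, I1, R9} → V_3 = -5.119+4.901j
Node n4: branches {R4, L2} → V_4 = 0.1690+0.5906j
Node n5: branches {R3, L2} → V_5 = 0.3123+0.5606j
Node n6: branches {R2, R5, V1} → V_6 = -30.15+0.2521j
Node n7: branches {R4, R6} → V_7 = 0.2554+1.003j
Node n8: branches {L1, R6, I1} → V_8 = 0.5938+2.616j
Node n9: branches {C2, R11} → V_9 = 0.2476+0.2521j
Source currents: i(V1)=-12.78-0.0007991j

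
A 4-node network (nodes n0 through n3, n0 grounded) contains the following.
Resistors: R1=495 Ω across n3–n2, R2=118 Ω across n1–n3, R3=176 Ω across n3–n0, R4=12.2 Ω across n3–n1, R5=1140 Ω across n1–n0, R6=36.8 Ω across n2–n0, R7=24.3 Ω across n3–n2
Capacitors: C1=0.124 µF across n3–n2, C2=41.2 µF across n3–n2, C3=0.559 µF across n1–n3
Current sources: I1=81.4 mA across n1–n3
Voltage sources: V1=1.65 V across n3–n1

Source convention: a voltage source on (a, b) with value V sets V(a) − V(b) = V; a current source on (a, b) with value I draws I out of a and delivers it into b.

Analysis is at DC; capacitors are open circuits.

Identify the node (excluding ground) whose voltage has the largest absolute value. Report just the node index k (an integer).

MNA unknowns: 3 node voltages V₁..V_3 plus 1 source current (V1)
R1: Y=0.002020 on G[3,2]
C1: Y=0.000 on G[3,2]
R2: Y=0.008475 on G[1,3]
R3: Y=0.005682 on G[3,0]
R4: Y=0.08197 on G[3,1]
C2: Y=0.000 on G[3,2]
R5: Y=0.0008772 on G[1,0]
C3: Y=0.000 on G[1,3]
I1: z[1]−=0.0814, z[3]+=0.0814
R6: Y=0.02717 on G[2,0]
R7: Y=0.04115 on G[3,2]
V1: row V3−V1=1.65, i_V1 at 3,1
solve → V1=-1.588, V2=0.03823, V3=0.06229
aux → i_V1=-0.06922

1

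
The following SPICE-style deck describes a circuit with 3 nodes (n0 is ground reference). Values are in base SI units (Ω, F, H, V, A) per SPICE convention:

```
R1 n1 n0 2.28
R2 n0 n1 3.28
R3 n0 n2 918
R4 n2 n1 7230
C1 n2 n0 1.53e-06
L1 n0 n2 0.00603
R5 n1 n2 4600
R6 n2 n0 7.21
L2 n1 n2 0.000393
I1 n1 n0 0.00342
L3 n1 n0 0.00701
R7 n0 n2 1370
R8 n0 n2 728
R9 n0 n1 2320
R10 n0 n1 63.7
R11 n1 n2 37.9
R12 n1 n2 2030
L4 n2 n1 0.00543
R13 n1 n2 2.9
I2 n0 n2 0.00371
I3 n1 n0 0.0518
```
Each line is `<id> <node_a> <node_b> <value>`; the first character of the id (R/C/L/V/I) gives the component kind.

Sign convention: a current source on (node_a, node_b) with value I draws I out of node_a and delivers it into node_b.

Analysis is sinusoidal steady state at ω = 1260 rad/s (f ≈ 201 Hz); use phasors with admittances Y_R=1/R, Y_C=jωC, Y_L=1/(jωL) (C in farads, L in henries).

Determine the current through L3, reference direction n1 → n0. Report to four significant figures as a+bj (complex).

MNA unknowns: 2 node voltages V₁..V_2
R1: Y=0.4386+0.000j on G[1,0]
R2: Y=0.3049+0.000j on G[0,1]
R3: Y=0.001089+0.000j on G[0,2]
R4: Y=0.0001383+0.000j on G[2,1]
C1: Y=0.000+0.001928j on G[2,0]
L1: Y=0.000-0.1316j on G[0,2]
R5: Y=0.0002174+0.000j on G[1,2]
R6: Y=0.1387+0.000j on G[2,0]
L2: Y=0.000-2.019j on G[1,2]
I1: z[1]−=0.00342, z[0]+=0.00342
L3: Y=0.000-0.1132j on G[1,0]
R7: Y=0.0007299+0.000j on G[0,2]
R8: Y=0.001374+0.000j on G[0,2]
R9: Y=0.0004310+0.000j on G[0,1]
R10: Y=0.01570+0.000j on G[0,1]
R11: Y=0.02639+0.000j on G[1,2]
R12: Y=0.0004926+0.000j on G[1,2]
L4: Y=0.000-0.1462j on G[2,1]
R13: Y=0.3448+0.000j on G[1,2]
I2: z[0]−=0.00371, z[2]+=0.00371
I3: z[1]−=0.0518, z[0]+=0.0518
solve → V1=-0.05435-0.01497j, V2=-0.05107-0.009887j

-0.001695+0.006154j A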